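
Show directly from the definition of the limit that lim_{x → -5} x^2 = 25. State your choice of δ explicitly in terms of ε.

Let ε > 0. We seek δ > 0 with 0 < |x + 5| < δ ⇒ |x^2 − 25| < ε.
Factor: x^2 − 25 = (x + 5)(x - 5), so |x^2 − 25| = |x + 5|·|x - 5|.
Restrict δ ≤ 2. Then |x + 5| < 2 gives |x| < 7, so by the triangle inequality |x - 5| ≤ 7 + 5 = 12.
Hence |x^2 − 25| ≤ 12|x + 5|, which is < ε once |x + 5| < ε/12.
Take δ = min(2, ε/12). If 0 < |x + 5| < δ then both bounds hold and |x^2 − 25| ≤ 12|x + 5| < 12·(ε/12) = ε.

δ = min(2, ε/12)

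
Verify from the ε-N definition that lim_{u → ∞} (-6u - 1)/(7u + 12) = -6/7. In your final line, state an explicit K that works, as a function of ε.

K = (65/49)/ε

Let ε > 0 be given. We seek K > 0 such that u > K implies |(-6u - 1)/(7u + 12) + 6/7| < ε.
(-6u - 1)/(7u + 12) + 6/7 = (7(-6u - 1) − (-6)(7u + 12)) / (7(7u + 12)) = 65/(7(7u + 12)).
For u > 0 we have 7u + 12 > 7u, so |(-6u - 1)/(7u + 12) + 6/7| = 65/(7(7u + 12)) < 65/(7·7u) = (65/49)/u.
Thus |(-6u - 1)/(7u + 12) + 6/7| < ε whenever u > (65/49)/ε.
Take K = (65/49)/ε. If u > K then |(-6u - 1)/(7u + 12) + 6/7| < (65/49)/u < ε.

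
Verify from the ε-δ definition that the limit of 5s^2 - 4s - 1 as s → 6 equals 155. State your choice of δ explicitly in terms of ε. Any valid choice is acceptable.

δ = min(1, ε/61)

Let ε > 0. We want δ > 0 such that 0 < |s − 6| < δ implies |(5s^2 - 4s - 1) − 155| < ε.
(5s^2 - 4s - 1) − 155 = 5s^2 - 4s - 156 = (s − 6)(5s + 26).
So |(5s^2 - 4s - 1) − 155| = |s − 6|·|5s + 26|.
Assume first that |s − 6| < 1, so |s| < 7. Then |5s + 26| ≤ 5·7 + 26 = 61.
Hence |(5s^2 - 4s - 1) − 155| ≤ 61|s − 6| < ε provided |s − 6| < ε/61.
Choosing δ = min(1, ε/61) ensures both conditions, hence |(5s^2 - 4s - 1) − 155| < ε.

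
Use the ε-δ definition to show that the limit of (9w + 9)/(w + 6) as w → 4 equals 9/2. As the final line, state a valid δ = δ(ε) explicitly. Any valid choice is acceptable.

δ = min(5, (10/9)ε)

Fix ε > 0. We want δ > 0 with 0 < |w − 4| < δ ⇒ |(9w + 9)/(w + 6) − (9/2)| < ε.
Combining over a common denominator, (9w + 9)/(w + 6) − (9/2) = [(9w + 9)·10 − 45·(w + 6)] / [10·(w + 6)] = 45(w − 4) / (10(w + 6)).
So |(9w + 9)/(w + 6) − (9/2)| = 45|w − 4| / (10·|w + 6|).
Restrict δ ≤ 5. Then |w − 4| < 5 gives |w + 6| = |(w − 4) + 10| ≥ 10 − 5 = 5.
Hence |(9w + 9)/(w + 6) − (9/2)| < 45|w − 4|/(10·5) = (9/10)|w − 4|, which is < ε once |w − 4| < (10/9)ε.
Take δ = min(5, (10/9)ε). Then 0 < |w − 4| < δ forces both bounds, so |(9w + 9)/(w + 6) − (9/2)| < ε.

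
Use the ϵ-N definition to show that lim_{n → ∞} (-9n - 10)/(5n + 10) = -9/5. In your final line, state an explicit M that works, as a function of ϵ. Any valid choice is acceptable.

Let ϵ > 0 be given. For n ≥ 1, |(-9n - 10)/(5n + 10) + 9/5| = |40|/(5(5n + 10)) = 40/(5(5n + 10)).
Since 5n + 10 ≥ 5n for n ≥ 1, this is ≤ 40/(5·5n) = (8/5)/n.
So |(-9n - 10)/(5n + 10) + 9/5| < ϵ whenever n > (8/5)/ϵ.
Take M = (8/5)/ϵ. If n > M then |(-9n - 10)/(5n + 10) + 9/5| ≤ (8/5)/n < ϵ.

M = (8/5)/ϵ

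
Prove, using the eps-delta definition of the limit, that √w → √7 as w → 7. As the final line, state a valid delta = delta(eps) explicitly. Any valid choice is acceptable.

Let eps > 0. We want delta > 0 such that 0 < |w − 7| < delta implies |√w − √7| < eps.
Multiplying by the conjugate, |√w − √7| = |w − 7|/(√w + √7).
Restrict delta ≤ 7 so that |w − 7| < 7 forces w > 0, and then √w + √7 > √7.
Hence |√w − √7| < |w − 7|/√7, which is < eps once |w − 7| < √7·eps.
Take delta = min(7, √7·eps). If 0 < |w − 7| < delta then w > 0 and |√w − √7| < |w − 7|/√7 < eps.

delta = min(7, √7·eps)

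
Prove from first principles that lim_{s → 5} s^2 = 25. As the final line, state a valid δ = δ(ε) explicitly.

Let ε > 0 be given. We seek δ > 0 with 0 < |s − 5| < δ ⇒ |s^2 − 25| < ε.
Factor: s^2 − 25 = (s − 5)(s + 5), so |s^2 − 25| = |s − 5|·|s + 5|.
Impose δ ≤ 1 so that |s| < 6; then |s + 5| ≤ 11.
Hence |s^2 − 25| ≤ 11|s − 5|, which is < ε once |s − 5| < ε/11.
Take δ = min(1, ε/11). If 0 < |s − 5| < δ then both bounds hold and |s^2 − 25| ≤ 11|s − 5| < 11·(ε/11) = ε.

δ = min(1, ε/11)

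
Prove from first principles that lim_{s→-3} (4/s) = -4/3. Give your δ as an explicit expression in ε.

Let ε > 0 be given. We seek δ > 0 such that 0 < |s + 3| < δ implies |4/s + 4/3| < ε.
|4/s + 4/3| = 4·|-3 − s|/(3·|s|) = 4|s + 3|/(3|s|).
Require δ ≤ 3/2 so that |s| > 3 − 3/2 = 3/2, hence 3|s| > 9/2.
Then |4/s + 4/3| < 4|s + 3|/(9/2), which is < ε when |s + 3| < (9/8)ε.
Take δ = min(3/2, (9/8)ε). Then 0 < |s + 3| < δ gives both |s + 3| < 3/2 and |s + 3| < (9/8)ε, so |4/s + 4/3| < ε.

δ = min(3/2, (9/8)ε)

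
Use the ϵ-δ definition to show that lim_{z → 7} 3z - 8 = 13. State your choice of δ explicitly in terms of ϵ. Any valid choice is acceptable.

Fix ϵ > 0. We need δ > 0 so that 0 < |z − 7| < δ implies |(3z - 8) − 13| < ϵ.
Since (3z - 8) − 13 = 3(z − 7), we have |(3z - 8) − 13| = 3|z − 7|.
Thus it suffices that |z − 7| < ϵ/3.
Take δ = ϵ/3. If 0 < |z − 7| < δ then |(3z - 8) − 13| = 3|z − 7| < 3·(ϵ/3) = ϵ.

δ = ϵ/3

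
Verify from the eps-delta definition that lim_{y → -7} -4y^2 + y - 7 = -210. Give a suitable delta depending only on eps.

Let eps > 0 be given. We want delta > 0 such that 0 < |y + 7| < delta implies |(-4y^2 + y - 7) + 210| < eps.
(-4y^2 + y - 7) + 210 = -4y^2 + y + 203 = (y + 7)(-4y + 29).
So |(-4y^2 + y - 7) + 210| = |y + 7|·|-4y + 29|.
Assume first that |y + 7| < 1, so |y| < 8. Then |-4y + 29| ≤ 4·8 + 29 = 61.
Hence |(-4y^2 + y - 7) + 210| ≤ 61|y + 7| < eps provided |y + 7| < eps/61.
Choosing delta = min(1, eps/61) ensures both conditions, hence |(-4y^2 + y - 7) + 210| < eps.

delta = min(1, eps/61)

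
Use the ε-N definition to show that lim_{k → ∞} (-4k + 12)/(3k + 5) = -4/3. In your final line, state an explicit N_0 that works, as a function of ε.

Fix ε > 0. For k ≥ 1, |(-4k + 12)/(3k + 5) + 4/3| = |56|/(3(3k + 5)) = 56/(3(3k + 5)).
Since 3k + 5 ≥ 3k for k ≥ 1, this is ≤ 56/(3·3k) = (56/9)/k.
So |(-4k + 12)/(3k + 5) + 4/3| < ε whenever k > (56/9)/ε.
Take N_0 = (56/9)/ε. If k > N_0 then |(-4k + 12)/(3k + 5) + 4/3| ≤ (56/9)/k < ε.

N_0 = (56/9)/ε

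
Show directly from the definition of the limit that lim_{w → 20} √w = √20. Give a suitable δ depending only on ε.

δ = min(20, √20·ε)

Fix ε > 0. We want δ > 0 such that 0 < |w − 20| < δ implies |√w − √20| < ε.
Rationalise: √w − √20 = (w − 20)/(√w + √20), so |√w − √20| = |w − 20|/(√w + √20).
Restrict δ ≤ 20 so that |w − 20| < 20 forces w > 0, and then √w + √20 > √20.
Hence |√w − √20| < |w − 20|/√20, which is < ε once |w − 20| < √20·ε.
Take δ = min(20, √20·ε). If 0 < |w − 20| < δ then w > 0 and |√w − √20| < |w − 20|/√20 < ε.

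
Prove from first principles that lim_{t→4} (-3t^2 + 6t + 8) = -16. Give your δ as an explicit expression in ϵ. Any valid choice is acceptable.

δ = min(1, ϵ/21)

Let ϵ > 0 be given. We want δ > 0 such that 0 < |t − 4| < δ implies |(-3t^2 + 6t + 8) + 16| < ϵ.
(-3t^2 + 6t + 8) + 16 = -3t^2 + 6t + 24 = (t − 4)(-3t - 6).
So |(-3t^2 + 6t + 8) + 16| = |t − 4|·|-3t - 6|.
Require δ ≤ 1. Then |t − 4| < 1 gives |t| < 5, and by the triangle inequality |-3t - 6| ≤ 3·5 + 6 = 21.
Hence |(-3t^2 + 6t + 8) + 16| ≤ 21|t − 4| < ϵ provided |t − 4| < ϵ/21.
Choosing δ = min(1, ϵ/21) ensures both conditions, hence |(-3t^2 + 6t + 8) + 16| < ϵ.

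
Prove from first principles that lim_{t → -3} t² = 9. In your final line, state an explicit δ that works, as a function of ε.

δ = min(2, ε/8)

Fix ε > 0. We seek δ > 0 with 0 < |t + 3| < δ ⇒ |t² − 9| < ε.
Factor: t² − 9 = (t + 3)(t - 3), so |t² − 9| = |t + 3|·|t - 3|.
Impose δ ≤ 2 so that |t| < 5; then |t - 3| ≤ 8.
Hence |t² − 9| ≤ 8|t + 3|, which is < ε once |t + 3| < ε/8.
Take δ = min(2, ε/8). If 0 < |t + 3| < δ then both bounds hold and |t² − 9| ≤ 8|t + 3| < 8·(ε/8) = ε.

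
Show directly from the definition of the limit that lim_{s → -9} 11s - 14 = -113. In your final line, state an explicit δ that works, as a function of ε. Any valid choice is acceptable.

Suppose ε > 0. We need δ > 0 so that 0 < |s + 9| < δ implies |(11s - 14) + 113| < ε.
Since (11s - 14) + 113 = 11(s + 9), we have |(11s - 14) + 113| = 11|s + 9|.
So 11|s + 9| < ε exactly when |s + 9| < ε/11.
Take δ = ε/11. If 0 < |s + 9| < δ then |(11s - 14) + 113| = 11|s + 9| < 11·(ε/11) = ε.

δ = ε/11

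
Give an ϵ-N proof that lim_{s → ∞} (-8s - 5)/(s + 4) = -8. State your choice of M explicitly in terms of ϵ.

M = 27/ϵ

Let ϵ > 0. We seek M > 0 such that s > M implies |(-8s - 5)/(s + 4) + 8| < ϵ.
(-8s - 5)/(s + 4) + 8 = ((-8s - 5) − (-8)(s + 4)) / ((s + 4)) = 27/((s + 4)).
For s > 0 we have s + 4 > s, so |(-8s - 5)/(s + 4) + 8| = 27/((s + 4)) < 27/(s) = 27/s.
Thus |(-8s - 5)/(s + 4) + 8| < ϵ whenever s > 27/ϵ.
Take M = 27/ϵ. If s > M then |(-8s - 5)/(s + 4) + 8| < 27/s < ϵ.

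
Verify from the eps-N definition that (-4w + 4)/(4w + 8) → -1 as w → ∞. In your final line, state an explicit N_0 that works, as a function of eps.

N_0 = 3/eps

Let eps > 0. We seek N_0 > 0 such that w > N_0 implies |(-4w + 4)/(4w + 8) + 1| < eps.
(-4w + 4)/(4w + 8) + 1 = (4(-4w + 4) − (-4)(4w + 8)) / (4(4w + 8)) = 48/(4(4w + 8)).
For w > 0 we have 4w + 8 > 4w, so |(-4w + 4)/(4w + 8) + 1| = 48/(4(4w + 8)) < 48/(4·4w) = 3/w.
Thus |(-4w + 4)/(4w + 8) + 1| < eps whenever w > 3/eps.
Take N_0 = 3/eps. If w > N_0 then |(-4w + 4)/(4w + 8) + 1| < 3/w < eps.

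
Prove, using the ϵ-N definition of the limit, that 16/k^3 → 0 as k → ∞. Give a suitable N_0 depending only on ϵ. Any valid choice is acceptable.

N_0 = (16/ϵ)^{1/3}

Suppose ϵ > 0. For k ≥ 1, |16/k^3 − 0| = 16/k^3.
16/k^3 < ϵ ⇔ k^3 > 16/ϵ ⇔ k > (16/ϵ)^{1/3}.
Take N_0 = (16/ϵ)^{1/3}. Then k > N_0 implies 16/k^3 < ϵ.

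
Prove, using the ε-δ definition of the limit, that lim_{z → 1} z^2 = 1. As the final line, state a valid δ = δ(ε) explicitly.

Let ε > 0 be given. We seek δ > 0 with 0 < |z − 1| < δ ⇒ |z^2 − 1| < ε.
Factor: z^2 − 1 = (z − 1)(z + 1), so |z^2 − 1| = |z − 1|·|z + 1|.
Restrict δ ≤ 1. Then |z − 1| < 1 gives |z| < 2, so by the triangle inequality |z + 1| ≤ 2 + 1 = 3.
Hence |z^2 − 1| ≤ 3|z − 1|, which is < ε once |z − 1| < ε/3.
Take δ = min(1, ε/3). If 0 < |z − 1| < δ then both bounds hold and |z^2 − 1| ≤ 3|z − 1| < 3·(ε/3) = ε.

δ = min(1, ε/3)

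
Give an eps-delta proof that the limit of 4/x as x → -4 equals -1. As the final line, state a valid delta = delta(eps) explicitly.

delta = min(2, 2eps)

Suppose eps > 0. We seek delta > 0 such that 0 < |x + 4| < delta implies |4/x + 1| < eps.
|4/x + 1| = 4·|-4 − x|/(4·|x|) = 4|x + 4|/(4|x|).
Restrict delta ≤ 2. Then |x + 4| < 2 gives |x| > 2, so 4|x| > 8.
Then |4/x + 1| < 4|x + 4|/8, which is < eps when |x + 4| < 2eps.
Take delta = min(2, 2eps). Then 0 < |x + 4| < delta gives both |x + 4| < 2 and |x + 4| < 2eps, so |4/x + 1| < eps.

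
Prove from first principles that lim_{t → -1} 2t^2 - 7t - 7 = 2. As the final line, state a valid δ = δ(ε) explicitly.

Fix ε > 0. We want δ > 0 such that 0 < |t + 1| < δ implies |(2t^2 - 7t - 7) − 2| < ε.
(2t^2 - 7t - 7) − 2 = 2t^2 - 7t - 9 = (t + 1)(2t - 9).
So |(2t^2 - 7t - 7) − 2| = |t + 1|·|2t - 9|.
Require δ ≤ 1. Then |t + 1| < 1 gives |t| < 2, and by the triangle inequality |2t - 9| ≤ 2·2 + 9 = 13.
Hence |(2t^2 - 7t - 7) − 2| ≤ 13|t + 1| < ε provided |t + 1| < ε/13.
Take δ = min(1, ε/13). Then 0 < |t + 1| < δ gives both |t + 1| < 1 and |t + 1| < ε/13, so |(2t^2 - 7t - 7) − 2| < ε.

δ = min(1, ε/13)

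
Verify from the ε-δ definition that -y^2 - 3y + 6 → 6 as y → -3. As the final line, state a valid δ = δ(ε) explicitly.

δ = min(1, ε/4)

Suppose ε > 0. We want δ > 0 such that 0 < |y + 3| < δ implies |(-y^2 - 3y + 6) − 6| < ε.
(-y^2 - 3y + 6) − 6 = -y^2 - 3y = (y + 3)(-y).
So |(-y^2 - 3y + 6) − 6| = |y + 3|·|-y|.
Require δ ≤ 1. Then |y + 3| < 1 gives |y| < 4, and by the triangle inequality |-y| ≤ 4 = 4.
Hence |(-y^2 - 3y + 6) − 6| ≤ 4|y + 3| < ε provided |y + 3| < ε/4.
Choosing δ = min(1, ε/4) ensures both conditions, hence |(-y^2 - 3y + 6) − 6| < ε.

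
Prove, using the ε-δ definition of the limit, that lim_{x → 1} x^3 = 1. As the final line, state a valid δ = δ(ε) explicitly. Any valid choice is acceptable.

Fix ε > 0. We seek δ > 0 with 0 < |x − 1| < δ ⇒ |x^3 − 1| < ε.
Factor: x^3 − 1 = (x − 1)(x^2 + x + 1), so |x^3 − 1| = |x − 1|·|x^2 + x + 1|.
Impose δ ≤ 1 so that |x| < 2; then |x^2 + x + 1| ≤ 7.
Hence |x^3 − 1| ≤ 7|x − 1|, which is < ε once |x − 1| < ε/7.
Take δ = min(1, ε/7). If 0 < |x − 1| < δ then both bounds hold and |x^3 − 1| ≤ 7|x − 1| < 7·(ε/7) = ε.

δ = min(1, ε/7)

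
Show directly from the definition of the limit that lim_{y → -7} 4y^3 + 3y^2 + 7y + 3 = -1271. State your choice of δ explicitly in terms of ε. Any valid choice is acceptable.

Fix ε > 0. We want δ > 0 such that 0 < |y + 7| < δ implies |(4y^3 + 3y^2 + 7y + 3) + 1271| < ε.
(4y^3 + 3y^2 + 7y + 3) + 1271 = 4y^3 + 3y^2 + 7y + 1274 = (y + 7)(4y^2 - 25y + 182).
So |(4y^3 + 3y^2 + 7y + 3) + 1271| = |y + 7|·|4y^2 - 25y + 182|.
Assume first that |y + 7| < 1, so |y| < 8. Then |4y^2 - 25y + 182| ≤ 4·8^2 + 25·8 + 182 = 638.
Hence |(4y^3 + 3y^2 + 7y + 3) + 1271| ≤ 638|y + 7| < ε provided |y + 7| < ε/638.
Take δ = min(1, ε/638). Then 0 < |y + 7| < δ gives both |y + 7| < 1 and |y + 7| < ε/638, so |(4y^3 + 3y^2 + 7y + 3) + 1271| < ε.

δ = min(1, ε/638)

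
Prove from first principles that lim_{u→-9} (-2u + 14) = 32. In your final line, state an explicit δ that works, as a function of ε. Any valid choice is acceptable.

Let ε > 0. We need δ > 0 so that 0 < |u + 9| < δ implies |(-2u + 14) − 32| < ε.
|(-2u + 14) − 32| = |-2u - 18| = 2|u + 9|.
So 2|u + 9| < ε exactly when |u + 9| < ε/2.
Choosing δ = ε/2 gives |(-2u + 14) − 32| = 2|u + 9| < ε whenever |u + 9| < δ.

δ = ε/2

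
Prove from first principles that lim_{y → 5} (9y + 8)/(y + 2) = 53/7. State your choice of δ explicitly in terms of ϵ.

Suppose ϵ > 0. We want δ > 0 with 0 < |y − 5| < δ ⇒ |(9y + 8)/(y + 2) − (53/7)| < ϵ.
Combining over a common denominator, (9y + 8)/(y + 2) − (53/7) = [(9y + 8)·7 − 53·(y + 2)] / [7·(y + 2)] = 10(y − 5) / (7(y + 2)).
So |(9y + 8)/(y + 2) − (53/7)| = 10|y − 5| / (7·|y + 2|).
Restrict δ ≤ 7/2. Then |y − 5| < 7/2 gives |y + 2| = |(y − 5) + 7| ≥ 7 − 7/2 = 7/2.
Hence |(9y + 8)/(y + 2) − (53/7)| < 10|y − 5|/(7·(7/2)) = (20/49)|y − 5|, which is < ϵ once |y − 5| < (49/20)ϵ.
Take δ = min(7/2, (49/20)ϵ). Then 0 < |y − 5| < δ forces both bounds, so |(9y + 8)/(y + 2) − (53/7)| < ϵ.

δ = min(7/2, (49/20)ϵ)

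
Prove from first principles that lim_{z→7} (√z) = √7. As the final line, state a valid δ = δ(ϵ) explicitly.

δ = min(7, √7·ϵ)

Fix ϵ > 0. We want δ > 0 such that 0 < |z − 7| < δ implies |√z − √7| < ϵ.
Rationalise: √z − √7 = (z − 7)/(√z + √7), so |√z − √7| = |z − 7|/(√z + √7).
Restrict δ ≤ 7 so that |z − 7| < 7 forces z > 0, and then √z + √7 > √7.
Hence |√z − √7| < |z − 7|/√7, which is < ϵ once |z − 7| < √7·ϵ.
Take δ = min(7, √7·ϵ). If 0 < |z − 7| < δ then z > 0 and |√z − √7| < |z − 7|/√7 < ϵ.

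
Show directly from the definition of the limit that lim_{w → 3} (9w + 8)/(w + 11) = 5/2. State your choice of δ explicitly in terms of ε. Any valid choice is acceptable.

Let ε > 0 be given. We want δ > 0 with 0 < |w − 3| < δ ⇒ |(9w + 8)/(w + 11) − (5/2)| < ε.
Combining over a common denominator, (9w + 8)/(w + 11) − (5/2) = [(9w + 8)·14 − 35·(w + 11)] / [14·(w + 11)] = 91(w − 3) / (14(w + 11)).
So |(9w + 8)/(w + 11) − (5/2)| = 91|w − 3| / (14·|w + 11|).
Restrict δ ≤ 7. Then |w − 3| < 7 gives |w + 11| = |(w − 3) + 14| ≥ 14 − 7 = 7.
Hence |(9w + 8)/(w + 11) − (5/2)| < 91|w − 3|/(14·7) = (13/14)|w − 3|, which is < ε once |w − 3| < (14/13)ε.
Take δ = min(7, (14/13)ε). Then 0 < |w − 3| < δ forces both bounds, so |(9w + 8)/(w + 11) − (5/2)| < ε.

δ = min(7, (14/13)ε)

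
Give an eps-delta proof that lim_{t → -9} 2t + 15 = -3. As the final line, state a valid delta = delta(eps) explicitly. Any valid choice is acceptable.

Suppose eps > 0. We need delta > 0 so that 0 < |t + 9| < delta implies |(2t + 15) + 3| < eps.
Since (2t + 15) + 3 = 2(t + 9), we have |(2t + 15) + 3| = 2|t + 9|.
So 2|t + 9| < eps exactly when |t + 9| < eps/2.
Take delta = eps/2. If 0 < |t + 9| < delta then |(2t + 15) + 3| = 2|t + 9| < 2·(eps/2) = eps.

delta = eps/2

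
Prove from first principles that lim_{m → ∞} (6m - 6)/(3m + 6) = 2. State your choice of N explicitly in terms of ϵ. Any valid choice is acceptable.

Let ϵ > 0 be given. For m ≥ 1, |(6m - 6)/(3m + 6) − 2| = |-54|/(3(3m + 6)) = 54/(3(3m + 6)).
Since 3m + 6 ≥ 3m for m ≥ 1, this is ≤ 54/(3·3m) = 6/m.
So |(6m - 6)/(3m + 6) − 2| < ϵ whenever m > 6/ϵ.
Take N = 6/ϵ. If m > N then |(6m - 6)/(3m + 6) − 2| ≤ 6/m < ϵ.

N = 6/ϵ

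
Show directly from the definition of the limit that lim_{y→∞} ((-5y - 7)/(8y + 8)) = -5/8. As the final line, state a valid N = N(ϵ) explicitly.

N = (1/4)/ϵ

Let ϵ > 0 be given. We seek N > 0 such that y > N implies |(-5y - 7)/(8y + 8) + 5/8| < ϵ.
(-5y - 7)/(8y + 8) + 5/8 = (8(-5y - 7) − (-5)(8y + 8)) / (8(8y + 8)) = -16/(8(8y + 8)).
For y > 0 we have 8y + 8 > 8y, so |(-5y - 7)/(8y + 8) + 5/8| = 16/(8(8y + 8)) < 16/(8·8y) = (1/4)/y.
Thus |(-5y - 7)/(8y + 8) + 5/8| < ϵ whenever y > (1/4)/ϵ.
Take N = (1/4)/ϵ. If y > N then |(-5y - 7)/(8y + 8) + 5/8| < (1/4)/y < ϵ.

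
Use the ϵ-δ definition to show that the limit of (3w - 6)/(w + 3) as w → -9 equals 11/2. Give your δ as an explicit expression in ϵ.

Let ϵ > 0 be given. We want δ > 0 with 0 < |w + 9| < δ ⇒ |(3w - 6)/(w + 3) − (11/2)| < ϵ.
Combining over a common denominator, (3w - 6)/(w + 3) − (11/2) = [(3w - 6)·(-6) − (-33)·(w + 3)] / [(-6)·(w + 3)] = 15(w + 9) / ((-6)(w + 3)).
So |(3w - 6)/(w + 3) − (11/2)| = 15|w + 9| / (6·|w + 3|).
Restrict δ ≤ 3. Then |w + 9| < 3 gives |w + 3| = |(w + 9) + (-6)| ≥ 6 − 3 = 3.
Hence |(3w - 6)/(w + 3) − (11/2)| < 15|w + 9|/(6·3) = (5/6)|w + 9|, which is < ϵ once |w + 9| < (6/5)ϵ.
Take δ = min(3, (6/5)ϵ). Then 0 < |w + 9| < δ forces both bounds, so |(3w - 6)/(w + 3) − (11/2)| < ϵ.

δ = min(3, (6/5)ϵ)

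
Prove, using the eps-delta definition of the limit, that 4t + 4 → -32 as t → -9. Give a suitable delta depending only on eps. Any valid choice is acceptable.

delta = eps/4

Fix eps > 0. We need delta > 0 so that 0 < |t + 9| < delta implies |(4t + 4) + 32| < eps.
Since (4t + 4) + 32 = 4(t + 9), we have |(4t + 4) + 32| = 4|t + 9|.
So 4|t + 9| < eps exactly when |t + 9| < eps/4.
Choosing delta = eps/4 gives |(4t + 4) + 32| = 4|t + 9| < eps whenever |t + 9| < delta.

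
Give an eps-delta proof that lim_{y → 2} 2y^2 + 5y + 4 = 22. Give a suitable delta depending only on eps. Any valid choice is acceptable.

delta = min(1, eps/15)

Let eps > 0 be given. We want delta > 0 such that 0 < |y − 2| < delta implies |(2y^2 + 5y + 4) − 22| < eps.
(2y^2 + 5y + 4) − 22 = 2y^2 + 5y - 18 = (y − 2)(2y + 9).
So |(2y^2 + 5y + 4) − 22| = |y − 2|·|2y + 9|.
Require delta ≤ 1. Then |y − 2| < 1 gives |y| < 3, and by the triangle inequality |2y + 9| ≤ 2·3 + 9 = 15.
Hence |(2y^2 + 5y + 4) − 22| ≤ 15|y − 2| < eps provided |y − 2| < eps/15.
Take delta = min(1, eps/15). Then 0 < |y − 2| < delta gives both |y − 2| < 1 and |y − 2| < eps/15, so |(2y^2 + 5y + 4) − 22| < eps.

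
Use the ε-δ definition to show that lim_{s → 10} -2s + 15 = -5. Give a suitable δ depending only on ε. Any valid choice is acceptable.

Let ε > 0. We need δ > 0 so that 0 < |s − 10| < δ implies |(-2s + 15) + 5| < ε.
Since (-2s + 15) + 5 = -2(s − 10), we have |(-2s + 15) + 5| = 2|s − 10|.
So 2|s − 10| < ε exactly when |s − 10| < ε/2.
Take δ = ε/2. If 0 < |s − 10| < δ then |(-2s + 15) + 5| = 2|s − 10| < 2·(ε/2) = ε.

δ = ε/2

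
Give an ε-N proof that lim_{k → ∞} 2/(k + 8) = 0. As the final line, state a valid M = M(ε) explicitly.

M = 2/ε

Fix ε > 0. For k ≥ 1, |2/(k + 8) − 0| = 2/(k + 8) ≤ 2/k.
We need 2/k < ε, i.e. k > 2/ε.
Take M = 2/ε. If k > M then |2/(k + 8)| ≤ 2/k < ε.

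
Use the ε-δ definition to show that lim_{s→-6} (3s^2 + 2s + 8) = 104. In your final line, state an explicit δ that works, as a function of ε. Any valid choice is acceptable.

δ = min(1, ε/37)

Suppose ε > 0. We want δ > 0 such that 0 < |s + 6| < δ implies |(3s^2 + 2s + 8) − 104| < ε.
(3s^2 + 2s + 8) − 104 = 3s^2 + 2s - 96 = (s + 6)(3s - 16).
So |(3s^2 + 2s + 8) − 104| = |s + 6|·|3s - 16|.
Assume first that |s + 6| < 1, so |s| < 7. Then |3s - 16| ≤ 3·7 + 16 = 37.
Hence |(3s^2 + 2s + 8) − 104| ≤ 37|s + 6| < ε provided |s + 6| < ε/37.
Take δ = min(1, ε/37). Then 0 < |s + 6| < δ gives both |s + 6| < 1 and |s + 6| < ε/37, so |(3s^2 + 2s + 8) − 104| < ε.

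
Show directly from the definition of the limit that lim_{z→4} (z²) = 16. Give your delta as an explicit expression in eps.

Let eps > 0. We seek delta > 0 with 0 < |z − 4| < delta ⇒ |z² − 16| < eps.
Factor: z² − 16 = (z − 4)(z + 4), so |z² − 16| = |z − 4|·|z + 4|.
Impose delta ≤ 1 so that |z| < 5; then |z + 4| ≤ 9.
Hence |z² − 16| ≤ 9|z − 4|, which is < eps once |z − 4| < eps/9.
Take delta = min(1, eps/9). If 0 < |z − 4| < delta then both bounds hold and |z² − 16| ≤ 9|z − 4| < 9·(eps/9) = eps.

delta = min(1, eps/9)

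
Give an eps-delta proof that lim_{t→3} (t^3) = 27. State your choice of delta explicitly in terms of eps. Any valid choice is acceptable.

Suppose eps > 0. We seek delta > 0 with 0 < |t − 3| < delta ⇒ |t^3 − 27| < eps.
Factor: t^3 − 27 = (t − 3)(t^2 + 3t + 9), so |t^3 − 27| = |t − 3|·|t^2 + 3t + 9|.
Restrict delta ≤ 2. Then |t − 3| < 2 gives |t| < 5, so by the triangle inequality |t^2 + 3t + 9| ≤ 5^2 + 3·5 + 9 = 49.
Hence |t^3 − 27| ≤ 49|t − 3|, which is < eps once |t − 3| < eps/49.
Take delta = min(2, eps/49). If 0 < |t − 3| < delta then both bounds hold and |t^3 − 27| ≤ 49|t − 3| < 49·(eps/49) = eps.

delta = min(2, eps/49)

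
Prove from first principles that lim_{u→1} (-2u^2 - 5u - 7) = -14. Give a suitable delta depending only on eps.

delta = min(2, eps/13)

Fix eps > 0. We want delta > 0 such that 0 < |u − 1| < delta implies |(-2u^2 - 5u - 7) + 14| < eps.
(-2u^2 - 5u - 7) + 14 = -2u^2 - 5u + 7 = (u − 1)(-2u - 7).
So |(-2u^2 - 5u - 7) + 14| = |u − 1|·|-2u - 7|.
Require delta ≤ 2. Then |u − 1| < 2 gives |u| < 3, and by the triangle inequality |-2u - 7| ≤ 2·3 + 7 = 13.
Hence |(-2u^2 - 5u - 7) + 14| ≤ 13|u − 1| < eps provided |u − 1| < eps/13.
Take delta = min(2, eps/13). Then 0 < |u − 1| < delta gives both |u − 1| < 2 and |u − 1| < eps/13, so |(-2u^2 - 5u - 7) + 14| < eps.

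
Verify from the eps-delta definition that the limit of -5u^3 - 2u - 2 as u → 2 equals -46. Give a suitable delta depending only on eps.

delta = min(2, eps/142)

Suppose eps > 0. We want delta > 0 such that 0 < |u − 2| < delta implies |(-5u^3 - 2u - 2) + 46| < eps.
(-5u^3 - 2u - 2) + 46 = -5u^3 - 2u + 44 = (u − 2)(-5u^2 - 10u - 22).
So |(-5u^3 - 2u - 2) + 46| = |u − 2|·|-5u^2 - 10u - 22|.
Require delta ≤ 2. Then |u − 2| < 2 gives |u| < 4, and by the triangle inequality |-5u^2 - 10u - 22| ≤ 5·4^2 + 10·4 + 22 = 142.
Hence |(-5u^3 - 2u - 2) + 46| ≤ 142|u − 2| < eps provided |u − 2| < eps/142.
Take delta = min(2, eps/142). Then 0 < |u − 2| < delta gives both |u − 2| < 2 and |u − 2| < eps/142, so |(-5u^3 - 2u - 2) + 46| < eps.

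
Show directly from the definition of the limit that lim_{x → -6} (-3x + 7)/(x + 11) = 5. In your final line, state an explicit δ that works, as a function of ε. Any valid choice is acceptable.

δ = min(5/2, (5/16)ε)

Suppose ε > 0. We want δ > 0 with 0 < |x + 6| < δ ⇒ |(-3x + 7)/(x + 11) − 5| < ε.
Combining over a common denominator, (-3x + 7)/(x + 11) − 5 = [(-3x + 7)·5 − 25·(x + 11)] / [5·(x + 11)] = -40(x + 6) / (5(x + 11)).
So |(-3x + 7)/(x + 11) − 5| = 40|x + 6| / (5·|x + 11|).
Restrict δ ≤ 5/2. Then |x + 6| < 5/2 gives |x + 11| = |(x + 6) + 5| ≥ 5 − 5/2 = 5/2.
Hence |(-3x + 7)/(x + 11) − 5| < 40|x + 6|/(5·(5/2)) = (16/5)|x + 6|, which is < ε once |x + 6| < (5/16)ε.
Take δ = min(5/2, (5/16)ε). Then 0 < |x + 6| < δ forces both bounds, so |(-3x + 7)/(x + 11) − 5| < ε.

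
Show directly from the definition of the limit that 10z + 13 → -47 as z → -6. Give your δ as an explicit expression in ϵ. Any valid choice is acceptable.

δ = ϵ/10

Suppose ϵ > 0. We need δ > 0 so that 0 < |z + 6| < δ implies |(10z + 13) + 47| < ϵ.
|(10z + 13) + 47| = |10z + 60| = 10|z + 6|.
So 10|z + 6| < ϵ exactly when |z + 6| < ϵ/10.
Take δ = ϵ/10. If 0 < |z + 6| < δ then |(10z + 13) + 47| = 10|z + 6| < 10·(ϵ/10) = ϵ.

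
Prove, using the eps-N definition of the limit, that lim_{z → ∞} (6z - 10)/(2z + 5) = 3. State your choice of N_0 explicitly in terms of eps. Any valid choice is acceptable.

Fix eps > 0. We seek N_0 > 0 such that z > N_0 implies |(6z - 10)/(2z + 5) − 3| < eps.
(6z - 10)/(2z + 5) − 3 = (2(6z - 10) − 6(2z + 5)) / (2(2z + 5)) = -50/(2(2z + 5)).
For z > 0 we have 2z + 5 > 2z, so |(6z - 10)/(2z + 5) − 3| = 50/(2(2z + 5)) < 50/(2·2z) = (25/2)/z.
Thus |(6z - 10)/(2z + 5) − 3| < eps whenever z > (25/2)/eps.
Take N_0 = (25/2)/eps. If z > N_0 then |(6z - 10)/(2z + 5) − 3| < (25/2)/z < eps.

N_0 = (25/2)/eps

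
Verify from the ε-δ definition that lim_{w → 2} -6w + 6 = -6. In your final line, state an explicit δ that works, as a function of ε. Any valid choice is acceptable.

Let ε > 0 be given. We need δ > 0 so that 0 < |w − 2| < δ implies |(-6w + 6) + 6| < ε.
|(-6w + 6) + 6| = |-6w + 12| = 6|w − 2|.
So 6|w − 2| < ε exactly when |w − 2| < ε/6.
Take δ = ε/6. If 0 < |w − 2| < δ then |(-6w + 6) + 6| = 6|w − 2| < 6·(ε/6) = ε.

δ = ε/6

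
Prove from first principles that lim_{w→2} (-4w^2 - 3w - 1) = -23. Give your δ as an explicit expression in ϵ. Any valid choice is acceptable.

δ = min(1, ϵ/23)

Fix ϵ > 0. We want δ > 0 such that 0 < |w − 2| < δ implies |(-4w^2 - 3w - 1) + 23| < ϵ.
(-4w^2 - 3w - 1) + 23 = -4w^2 - 3w + 22 = (w − 2)(-4w - 11).
So |(-4w^2 - 3w - 1) + 23| = |w − 2|·|-4w - 11|.
Require δ ≤ 1. Then |w − 2| < 1 gives |w| < 3, and by the triangle inequality |-4w - 11| ≤ 4·3 + 11 = 23.
Hence |(-4w^2 - 3w - 1) + 23| ≤ 23|w − 2| < ϵ provided |w − 2| < ϵ/23.
Take δ = min(1, ϵ/23). Then 0 < |w − 2| < δ gives both |w − 2| < 1 and |w − 2| < ϵ/23, so |(-4w^2 - 3w - 1) + 23| < ϵ.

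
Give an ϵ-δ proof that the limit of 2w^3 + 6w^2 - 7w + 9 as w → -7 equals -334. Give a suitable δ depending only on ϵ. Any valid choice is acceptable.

Let ϵ > 0. We want δ > 0 such that 0 < |w + 7| < δ implies |(2w^3 + 6w^2 - 7w + 9) + 334| < ϵ.
(2w^3 + 6w^2 - 7w + 9) + 334 = 2w^3 + 6w^2 - 7w + 343 = (w + 7)(2w^2 - 8w + 49).
So |(2w^3 + 6w^2 - 7w + 9) + 334| = |w + 7|·|2w^2 - 8w + 49|.
Require δ ≤ 2. Then |w + 7| < 2 gives |w| < 9, and by the triangle inequality |2w^2 - 8w + 49| ≤ 2·9^2 + 8·9 + 49 = 283.
Hence |(2w^3 + 6w^2 - 7w + 9) + 334| ≤ 283|w + 7| < ϵ provided |w + 7| < ϵ/283.
Take δ = min(2, ϵ/283). Then 0 < |w + 7| < δ gives both |w + 7| < 2 and |w + 7| < ϵ/283, so |(2w^3 + 6w^2 - 7w + 9) + 334| < ϵ.

δ = min(2, ϵ/283)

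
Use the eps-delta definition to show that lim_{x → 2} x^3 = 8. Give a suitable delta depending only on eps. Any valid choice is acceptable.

delta = min(1, eps/19)

Fix eps > 0. We seek delta > 0 with 0 < |x − 2| < delta ⇒ |x^3 − 8| < eps.
Factor: x^3 − 8 = (x − 2)(x^2 + 2x + 4), so |x^3 − 8| = |x − 2|·|x^2 + 2x + 4|.
Restrict delta ≤ 1. Then |x − 2| < 1 gives |x| < 3, so by the triangle inequality |x^2 + 2x + 4| ≤ 3^2 + 2·3 + 4 = 19.
Hence |x^3 − 8| ≤ 19|x − 2|, which is < eps once |x − 2| < eps/19.
Take delta = min(1, eps/19). If 0 < |x − 2| < delta then both bounds hold and |x^3 − 8| ≤ 19|x − 2| < 19·(eps/19) = eps.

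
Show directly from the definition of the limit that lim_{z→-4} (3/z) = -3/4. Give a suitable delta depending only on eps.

Fix eps > 0. We seek delta > 0 such that 0 < |z + 4| < delta implies |3/z + 3/4| < eps.
|3/z + 3/4| = 3·|-4 − z|/(4·|z|) = 3|z + 4|/(4|z|).
Restrict delta ≤ 2. Then |z + 4| < 2 gives |z| > 2, so 4|z| > 8.
Then |3/z + 3/4| < 3|z + 4|/8, which is < eps when |z + 4| < (8/3)eps.
Take delta = min(2, (8/3)eps). Then 0 < |z + 4| < delta gives both |z + 4| < 2 and |z + 4| < (8/3)eps, so |3/z + 3/4| < eps.

delta = min(2, (8/3)eps)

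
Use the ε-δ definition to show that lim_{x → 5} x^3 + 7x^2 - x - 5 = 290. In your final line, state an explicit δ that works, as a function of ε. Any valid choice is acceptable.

δ = min(2, ε/192)

Let ε > 0. We want δ > 0 such that 0 < |x − 5| < δ implies |(x^3 + 7x^2 - x - 5) − 290| < ε.
(x^3 + 7x^2 - x - 5) − 290 = x^3 + 7x^2 - x - 295 = (x − 5)(x^2 + 12x + 59).
So |(x^3 + 7x^2 - x - 5) − 290| = |x − 5|·|x^2 + 12x + 59|.
Assume first that |x − 5| < 2, so |x| < 7. Then |x^2 + 12x + 59| ≤ 7^2 + 12·7 + 59 = 192.
Hence |(x^3 + 7x^2 - x - 5) − 290| ≤ 192|x − 5| < ε provided |x − 5| < ε/192.
Choosing δ = min(2, ε/192) ensures both conditions, hence |(x^3 + 7x^2 - x - 5) − 290| < ε.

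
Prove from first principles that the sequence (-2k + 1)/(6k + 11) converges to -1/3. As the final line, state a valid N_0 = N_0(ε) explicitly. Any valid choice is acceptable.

N_0 = (7/9)/ε

Suppose ε > 0. For k ≥ 1, |(-2k + 1)/(6k + 11) + 1/3| = |28|/(6(6k + 11)) = 28/(6(6k + 11)).
Since 6k + 11 ≥ 6k for k ≥ 1, this is ≤ 28/(6·6k) = (7/9)/k.
So |(-2k + 1)/(6k + 11) + 1/3| < ε whenever k > (7/9)/ε.
Take N_0 = (7/9)/ε. If k > N_0 then |(-2k + 1)/(6k + 11) + 1/3| ≤ (7/9)/k < ε.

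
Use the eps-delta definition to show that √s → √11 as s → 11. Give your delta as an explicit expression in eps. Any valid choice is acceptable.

delta = min(11, √11·eps)

Let eps > 0. We want delta > 0 such that 0 < |s − 11| < delta implies |√s − √11| < eps.
Rationalise: √s − √11 = (s − 11)/(√s + √11), so |√s − √11| = |s − 11|/(√s + √11).
Restrict delta ≤ 11 so that |s − 11| < 11 forces s > 0, and then √s + √11 > √11.
Hence |√s − √11| < |s − 11|/√11, which is < eps once |s − 11| < √11·eps.
Take delta = min(11, √11·eps). If 0 < |s − 11| < delta then s > 0 and |√s − √11| < |s − 11|/√11 < eps.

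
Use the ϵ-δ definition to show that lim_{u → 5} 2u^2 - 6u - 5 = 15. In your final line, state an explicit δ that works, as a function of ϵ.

δ = min(1, ϵ/16)

Let ϵ > 0. We want δ > 0 such that 0 < |u − 5| < δ implies |(2u^2 - 6u - 5) − 15| < ϵ.
(2u^2 - 6u - 5) − 15 = 2u^2 - 6u - 20 = (u − 5)(2u + 4).
So |(2u^2 - 6u - 5) − 15| = |u − 5|·|2u + 4|.
Assume first that |u − 5| < 1, so |u| < 6. Then |2u + 4| ≤ 2·6 + 4 = 16.
Hence |(2u^2 - 6u - 5) − 15| ≤ 16|u − 5| < ϵ provided |u − 5| < ϵ/16.
Choosing δ = min(1, ϵ/16) ensures both conditions, hence |(2u^2 - 6u - 5) − 15| < ϵ.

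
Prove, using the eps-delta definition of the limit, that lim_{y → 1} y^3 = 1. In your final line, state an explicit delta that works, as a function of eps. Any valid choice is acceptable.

Let eps > 0 be given. We seek delta > 0 with 0 < |y − 1| < delta ⇒ |y^3 − 1| < eps.
Factor: y^3 − 1 = (y − 1)(y^2 + y + 1), so |y^3 − 1| = |y − 1|·|y^2 + y + 1|.
Restrict delta ≤ 1. Then |y − 1| < 1 gives |y| < 2, so by the triangle inequality |y^2 + y + 1| ≤ 2^2 + 2 + 1 = 7.
Hence |y^3 − 1| ≤ 7|y − 1|, which is < eps once |y − 1| < eps/7.
Take delta = min(1, eps/7). If 0 < |y − 1| < delta then both bounds hold and |y^3 − 1| ≤ 7|y − 1| < 7·(eps/7) = eps.

delta = min(1, eps/7)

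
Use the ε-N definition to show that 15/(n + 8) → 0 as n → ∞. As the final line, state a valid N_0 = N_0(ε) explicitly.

N_0 = 15/ε

Suppose ε > 0. For n ≥ 1, |15/(n + 8) − 0| = 15/(n + 8) ≤ 15/n.
We need 15/n < ε, i.e. n > 15/ε.
Take N_0 = 15/ε. If n > N_0 then |15/(n + 8)| ≤ 15/n < ε.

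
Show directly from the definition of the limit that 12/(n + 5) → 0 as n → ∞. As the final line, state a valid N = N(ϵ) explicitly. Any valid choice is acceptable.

N = 12/ϵ

Let ϵ > 0 be given. For n ≥ 1, |12/(n + 5) − 0| = 12/(n + 5) ≤ 12/n.
We need 12/n < ϵ, i.e. n > 12/ϵ.
Take N = 12/ϵ. If n > N then |12/(n + 5)| ≤ 12/n < ϵ.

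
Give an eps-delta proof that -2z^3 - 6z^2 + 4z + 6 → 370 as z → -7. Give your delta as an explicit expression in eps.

delta = min(1, eps/244)

Suppose eps > 0. We want delta > 0 such that 0 < |z + 7| < delta implies |(-2z^3 - 6z^2 + 4z + 6) − 370| < eps.
(-2z^3 - 6z^2 + 4z + 6) − 370 = -2z^3 - 6z^2 + 4z - 364 = (z + 7)(-2z^2 + 8z - 52).
So |(-2z^3 - 6z^2 + 4z + 6) − 370| = |z + 7|·|-2z^2 + 8z - 52|.
Require delta ≤ 1. Then |z + 7| < 1 gives |z| < 8, and by the triangle inequality |-2z^2 + 8z - 52| ≤ 2·8^2 + 8·8 + 52 = 244.
Hence |(-2z^3 - 6z^2 + 4z + 6) − 370| ≤ 244|z + 7| < eps provided |z + 7| < eps/244.
Take delta = min(1, eps/244). Then 0 < |z + 7| < delta gives both |z + 7| < 1 and |z + 7| < eps/244, so |(-2z^3 - 6z^2 + 4z + 6) − 370| < eps.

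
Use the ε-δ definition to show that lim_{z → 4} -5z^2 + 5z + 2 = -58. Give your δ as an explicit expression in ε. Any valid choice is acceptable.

δ = min(1, ε/40)

Suppose ε > 0. We want δ > 0 such that 0 < |z − 4| < δ implies |(-5z^2 + 5z + 2) + 58| < ε.
(-5z^2 + 5z + 2) + 58 = -5z^2 + 5z + 60 = (z − 4)(-5z - 15).
So |(-5z^2 + 5z + 2) + 58| = |z − 4|·|-5z - 15|.
Require δ ≤ 1. Then |z − 4| < 1 gives |z| < 5, and by the triangle inequality |-5z - 15| ≤ 5·5 + 15 = 40.
Hence |(-5z^2 + 5z + 2) + 58| ≤ 40|z − 4| < ε provided |z − 4| < ε/40.
Choosing δ = min(1, ε/40) ensures both conditions, hence |(-5z^2 + 5z + 2) + 58| < ε.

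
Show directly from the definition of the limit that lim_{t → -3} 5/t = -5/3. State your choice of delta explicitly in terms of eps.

Let eps > 0. We seek delta > 0 such that 0 < |t + 3| < delta implies |5/t + 5/3| < eps.
|5/t + 5/3| = 5·|-3 − t|/(3·|t|) = 5|t + 3|/(3|t|).
Restrict delta ≤ 3/2. Then |t + 3| < 3/2 gives |t| > 3/2, so 3|t| > 9/2.
Then |5/t + 5/3| < 5|t + 3|/(9/2), which is < eps when |t + 3| < (9/10)eps.
Take delta = min(3/2, (9/10)eps). Then 0 < |t + 3| < delta gives both |t + 3| < 3/2 and |t + 3| < (9/10)eps, so |5/t + 5/3| < eps.

delta = min(3/2, (9/10)eps)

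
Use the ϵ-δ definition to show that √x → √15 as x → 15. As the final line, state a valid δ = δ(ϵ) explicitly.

Suppose ϵ > 0. We want δ > 0 such that 0 < |x − 15| < δ implies |√x − √15| < ϵ.
Rationalise: √x − √15 = (x − 15)/(√x + √15), so |√x − √15| = |x − 15|/(√x + √15).
Restrict δ ≤ 15 so that |x − 15| < 15 forces x > 0, and then √x + √15 > √15.
Hence |√x − √15| < |x − 15|/√15, which is < ϵ once |x − 15| < √15·ϵ.
Take δ = min(15, √15·ϵ). If 0 < |x − 15| < δ then x > 0 and |√x − √15| < |x − 15|/√15 < ϵ.

δ = min(15, √15·ϵ)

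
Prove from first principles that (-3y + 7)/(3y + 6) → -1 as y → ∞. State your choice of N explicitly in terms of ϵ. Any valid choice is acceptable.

N = (13/3)/ϵ

Let ϵ > 0. We seek N > 0 such that y > N implies |(-3y + 7)/(3y + 6) + 1| < ϵ.
(-3y + 7)/(3y + 6) + 1 = (3(-3y + 7) − (-3)(3y + 6)) / (3(3y + 6)) = 39/(3(3y + 6)).
For y > 0 we have 3y + 6 > 3y, so |(-3y + 7)/(3y + 6) + 1| = 39/(3(3y + 6)) < 39/(3·3y) = (13/3)/y.
Thus |(-3y + 7)/(3y + 6) + 1| < ϵ whenever y > (13/3)/ϵ.
Take N = (13/3)/ϵ. If y > N then |(-3y + 7)/(3y + 6) + 1| < (13/3)/y < ϵ.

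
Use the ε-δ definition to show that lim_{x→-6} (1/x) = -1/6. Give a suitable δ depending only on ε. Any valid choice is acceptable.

Let ε > 0. We seek δ > 0 such that 0 < |x + 6| < δ implies |1/x + 1/6| < ε.
|1/x + 1/6| = |-6 − x|/(6·|x|) = |x + 6|/(6|x|).
Restrict δ ≤ 3. Then |x + 6| < 3 gives |x| > 3, so 6|x| > 18.
Then |1/x + 1/6| < |x + 6|/18, which is < ε when |x + 6| < 18ε.
Take δ = min(3, 18ε). Then 0 < |x + 6| < δ gives both |x + 6| < 3 and |x + 6| < 18ε, so |1/x + 1/6| < ε.

δ = min(3, 18ε)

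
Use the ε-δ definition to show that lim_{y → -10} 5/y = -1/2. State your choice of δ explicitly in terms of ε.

δ = min(5, 10ε)

Let ε > 0. We seek δ > 0 such that 0 < |y + 10| < δ implies |5/y + 1/2| < ε.
|5/y + 1/2| = 5·|-10 − y|/(10·|y|) = 5|y + 10|/(10|y|).
Restrict δ ≤ 5. Then |y + 10| < 5 gives |y| > 5, so 10|y| > 50.
Then |5/y + 1/2| < 5|y + 10|/50, which is < ε when |y + 10| < 10ε.
Take δ = min(5, 10ε). Then 0 < |y + 10| < δ gives both |y + 10| < 5 and |y + 10| < 10ε, so |5/y + 1/2| < ε.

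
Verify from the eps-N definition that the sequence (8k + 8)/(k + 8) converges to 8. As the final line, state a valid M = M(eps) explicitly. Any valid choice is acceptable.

Let eps > 0. For k ≥ 1, |(8k + 8)/(k + 8) − 8| = |-56|/((k + 8)) = 56/((k + 8)).
Since k + 8 ≥ k for k ≥ 1, this is ≤ 56/(k) = 56/k.
So |(8k + 8)/(k + 8) − 8| < eps whenever k > 56/eps.
Take M = 56/eps. If k > M then |(8k + 8)/(k + 8) − 8| ≤ 56/k < eps.

M = 56/eps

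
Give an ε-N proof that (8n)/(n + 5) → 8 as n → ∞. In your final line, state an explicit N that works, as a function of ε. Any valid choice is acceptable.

Let ε > 0 be given. For n ≥ 1, |(8n)/(n + 5) − 8| = |-40|/((n + 5)) = 40/((n + 5)).
Since n + 5 ≥ n for n ≥ 1, this is ≤ 40/(n) = 40/n.
So |(8n)/(n + 5) − 8| < ε whenever n > 40/ε.
Take N = 40/ε. If n > N then |(8n)/(n + 5) − 8| ≤ 40/n < ε.

N = 40/ε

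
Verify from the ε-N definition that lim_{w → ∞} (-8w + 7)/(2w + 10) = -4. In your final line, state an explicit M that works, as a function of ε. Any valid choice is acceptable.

M = (47/2)/ε

Fix ε > 0. We seek M > 0 such that w > M implies |(-8w + 7)/(2w + 10) + 4| < ε.
(-8w + 7)/(2w + 10) + 4 = (2(-8w + 7) − (-8)(2w + 10)) / (2(2w + 10)) = 94/(2(2w + 10)).
For w > 0 we have 2w + 10 > 2w, so |(-8w + 7)/(2w + 10) + 4| = 94/(2(2w + 10)) < 94/(2·2w) = (47/2)/w.
Thus |(-8w + 7)/(2w + 10) + 4| < ε whenever w > (47/2)/ε.
Take M = (47/2)/ε. If w > M then |(-8w + 7)/(2w + 10) + 4| < (47/2)/w < ε.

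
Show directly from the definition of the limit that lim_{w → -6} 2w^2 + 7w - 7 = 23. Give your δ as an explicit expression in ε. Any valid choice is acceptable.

δ = min(1, ε/19)

Let ε > 0. We want δ > 0 such that 0 < |w + 6| < δ implies |(2w^2 + 7w - 7) − 23| < ε.
(2w^2 + 7w - 7) − 23 = 2w^2 + 7w - 30 = (w + 6)(2w - 5).
So |(2w^2 + 7w - 7) − 23| = |w + 6|·|2w - 5|.
Assume first that |w + 6| < 1, so |w| < 7. Then |2w - 5| ≤ 2·7 + 5 = 19.
Hence |(2w^2 + 7w - 7) − 23| ≤ 19|w + 6| < ε provided |w + 6| < ε/19.
Take δ = min(1, ε/19). Then 0 < |w + 6| < δ gives both |w + 6| < 1 and |w + 6| < ε/19, so |(2w^2 + 7w - 7) − 23| < ε.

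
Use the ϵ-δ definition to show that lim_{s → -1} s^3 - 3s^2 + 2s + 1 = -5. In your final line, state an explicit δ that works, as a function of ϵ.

δ = min(2, ϵ/27)

Fix ϵ > 0. We want δ > 0 such that 0 < |s + 1| < δ implies |(s^3 - 3s^2 + 2s + 1) + 5| < ϵ.
(s^3 - 3s^2 + 2s + 1) + 5 = s^3 - 3s^2 + 2s + 6 = (s + 1)(s^2 - 4s + 6).
So |(s^3 - 3s^2 + 2s + 1) + 5| = |s + 1|·|s^2 - 4s + 6|.
Assume first that |s + 1| < 2, so |s| < 3. Then |s^2 - 4s + 6| ≤ 3^2 + 4·3 + 6 = 27.
Hence |(s^3 - 3s^2 + 2s + 1) + 5| ≤ 27|s + 1| < ϵ provided |s + 1| < ϵ/27.
Take δ = min(2, ϵ/27). Then 0 < |s + 1| < δ gives both |s + 1| < 2 and |s + 1| < ϵ/27, so |(s^3 - 3s^2 + 2s + 1) + 5| < ϵ.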